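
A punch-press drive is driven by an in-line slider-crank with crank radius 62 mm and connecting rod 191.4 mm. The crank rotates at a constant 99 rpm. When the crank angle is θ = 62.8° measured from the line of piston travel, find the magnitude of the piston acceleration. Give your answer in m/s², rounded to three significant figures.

1.78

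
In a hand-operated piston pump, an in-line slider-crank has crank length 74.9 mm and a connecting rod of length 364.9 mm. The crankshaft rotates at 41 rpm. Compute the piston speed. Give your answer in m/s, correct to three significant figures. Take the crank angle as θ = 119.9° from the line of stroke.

0.250

ω = 2π·41/60 = 4.294 rad/s
For an in-line slider-crank, x = r cosθ + √(L² − r² sin²θ), so v = −rω sinθ·[1 + r cosθ/√(L² − r² sin²θ)].
With r = 0.0749 m, L = 0.3649 m, θ = 119.9°: √(L² − r² sin²θ) = 0.35908 m.
v = −0.0749·4.294·0.86690·[1 + 0.0749·-0.49849/0.35908] = -0.24979 m/s.
|v| = 0.24979 m/s.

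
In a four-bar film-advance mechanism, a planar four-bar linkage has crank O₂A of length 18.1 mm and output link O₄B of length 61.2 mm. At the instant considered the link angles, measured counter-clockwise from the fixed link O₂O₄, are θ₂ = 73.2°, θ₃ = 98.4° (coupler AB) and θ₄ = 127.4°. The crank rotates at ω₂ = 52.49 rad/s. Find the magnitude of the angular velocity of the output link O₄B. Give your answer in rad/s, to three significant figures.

13.6

ω₂ = 52.49 rad/s
Differentiating the loop-closure r₂e^{iθ₂}+r₃e^{iθ₃}=r₁+r₄e^{iθ₄} gives r₂ω₂e^{iθ₂}+r₃ω₃e^{iθ₃}=r₄ω₄e^{iθ₄}.
Eliminating the other unknown: ω₄ = r₂ω₂ sin(θ₂−θ₃) / [r₄ sin(θ₄−θ₃)].
Numerator sine = -0.42578; denominator sine = +0.48481.
Result = 0.0181·52.49·(-0.42578) / (0.0612·(+0.48481)) = -13.634 rad/s; magnitude 13.634 rad/s.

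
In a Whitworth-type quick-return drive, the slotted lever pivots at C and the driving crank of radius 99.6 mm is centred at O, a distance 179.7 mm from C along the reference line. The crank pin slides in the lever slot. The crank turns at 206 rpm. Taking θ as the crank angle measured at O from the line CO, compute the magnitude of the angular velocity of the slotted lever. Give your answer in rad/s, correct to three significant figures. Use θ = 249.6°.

2.67

ω = 21.57 rad/s (from 206 rpm).
Crank pin A relative to C: A = (d + r cosθ, r sinθ); lever angle φ = atan2(r sinθ, d + r cosθ).
Differentiating tanφ: φ̇ = rω(d cosθ + r)/(d² + r² + 2dr cosθ).
d² + r² + 2dr cosθ = |CA|² = 0.0297347 m²;  d cosθ + r = +0.036962 m.
|ω_lever| = |0.0996·21.57·+0.036962| / 0.0297347 = 2.6708 rad/s.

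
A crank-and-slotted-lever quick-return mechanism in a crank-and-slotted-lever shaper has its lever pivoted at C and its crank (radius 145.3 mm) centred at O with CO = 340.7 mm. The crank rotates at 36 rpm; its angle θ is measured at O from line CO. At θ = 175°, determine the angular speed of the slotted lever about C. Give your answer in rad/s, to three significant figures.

ω = 3.77 rad/s (from 36 rpm).
Crank pin A relative to C: A = (d + r cosθ, r sinθ); lever angle φ = atan2(r sinθ, d + r cosθ).
Differentiating tanφ: φ̇ = rω(d cosθ + r)/(d² + r² + 2dr cosθ).
d² + r² + 2dr cosθ = |CA|² = 0.0385579 m²;  d cosθ + r = -0.1941 m.
|ω_lever| = |0.1453·3.77·-0.1941| / 0.0385579 = 2.7575 rad/s.

2.76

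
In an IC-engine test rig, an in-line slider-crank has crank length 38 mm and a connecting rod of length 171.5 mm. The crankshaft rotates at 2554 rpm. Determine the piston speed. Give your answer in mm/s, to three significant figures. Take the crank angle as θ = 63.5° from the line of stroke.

10000

ω = 2π·2554/60 = 267.5 rad/s
For an in-line slider-crank, x = r cosθ + √(L² − r² sin²θ), so v = −rω sinθ·[1 + r cosθ/√(L² − r² sin²θ)].
With r = 0.038 m, L = 0.1715 m, θ = 63.5°: √(L² − r² sin²θ) = 0.16809 m.
v = −0.038·267.5·0.89493·[1 + 0.038·0.44620/0.16809] = -10.013 m/s.
|v| = 10.013 m/s = 10013 mm/s.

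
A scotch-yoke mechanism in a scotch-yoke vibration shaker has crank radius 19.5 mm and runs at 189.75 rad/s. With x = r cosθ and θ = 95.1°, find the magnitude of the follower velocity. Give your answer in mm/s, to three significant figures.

3690

ω = 189.8 rad/s
x = r cosθ ⇒ ẋ = −rω sinθ.
|v| = rω|sinθ| = 0.0195·189.8·|sin 95.1°| = 3.6855 m/s = 3685.5 mm/s.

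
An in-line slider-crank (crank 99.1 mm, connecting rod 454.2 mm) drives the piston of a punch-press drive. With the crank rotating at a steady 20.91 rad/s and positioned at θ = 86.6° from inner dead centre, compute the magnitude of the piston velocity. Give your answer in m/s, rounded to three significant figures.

ω = 20.91 rad/s
For an in-line slider-crank, x = r cosθ + √(L² − r² sin²θ), so v = −rω sinθ·[1 + r cosθ/√(L² − r² sin²θ)].
With r = 0.0991 m, L = 0.4542 m, θ = 86.6°: √(L² − r² sin²θ) = 0.4433 m.
v = −0.0991·20.91·0.99824·[1 + 0.0991·0.05931/0.4433] = -2.096 m/s.
|v| = 2.096 m/s.

2.10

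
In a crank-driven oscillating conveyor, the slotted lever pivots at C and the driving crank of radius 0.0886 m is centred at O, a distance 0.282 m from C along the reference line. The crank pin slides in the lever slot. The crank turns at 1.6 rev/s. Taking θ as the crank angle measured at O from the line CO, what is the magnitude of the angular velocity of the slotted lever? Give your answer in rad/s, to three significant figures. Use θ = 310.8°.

2.02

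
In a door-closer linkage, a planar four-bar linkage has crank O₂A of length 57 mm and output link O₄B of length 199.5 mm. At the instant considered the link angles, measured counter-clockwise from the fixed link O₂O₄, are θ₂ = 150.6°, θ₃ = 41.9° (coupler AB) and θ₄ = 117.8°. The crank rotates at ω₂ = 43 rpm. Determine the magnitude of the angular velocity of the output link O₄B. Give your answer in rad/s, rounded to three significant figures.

ω₂ = 4.503 rad/s (from 43 rpm).
Differentiating the loop-closure r₂e^{iθ₂}+r₃e^{iθ₃}=r₁+r₄e^{iθ₄} gives r₂ω₂e^{iθ₂}+r₃ω₃e^{iθ₃}=r₄ω₄e^{iθ₄}.
Eliminating the other unknown: ω₄ = r₂ω₂ sin(θ₂−θ₃) / [r₄ sin(θ₄−θ₃)].
Numerator sine = +0.94721; denominator sine = +0.96987.
Result = 0.057·4.503·(+0.94721) / (0.1995·(+0.96987)) = +1.2565 rad/s; magnitude 1.2565 rad/s.

1.26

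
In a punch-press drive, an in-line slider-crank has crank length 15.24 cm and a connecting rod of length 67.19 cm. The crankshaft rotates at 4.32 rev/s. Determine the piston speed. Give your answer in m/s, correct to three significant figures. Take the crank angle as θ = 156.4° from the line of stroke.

1.31

ω = 2π·4.32 = 27.14 rad/s
For an in-line slider-crank, x = r cosθ + √(L² − r² sin²θ), so v = −rω sinθ·[1 + r cosθ/√(L² − r² sin²θ)].
With r = 0.1524 m, L = 0.6719 m, θ = 156.4°: √(L² − r² sin²θ) = 0.66912 m.
v = −0.1524·27.14·0.40035·[1 + 0.1524·-0.91636/0.66912] = -1.3105 m/s.
|v| = 1.3105 m/s.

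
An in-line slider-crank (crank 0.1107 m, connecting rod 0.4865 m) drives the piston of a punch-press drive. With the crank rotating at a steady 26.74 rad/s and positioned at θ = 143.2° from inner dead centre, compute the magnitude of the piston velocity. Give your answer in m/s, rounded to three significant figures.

1.45

ω = 26.74 rad/s
For an in-line slider-crank, x = r cosθ + √(L² − r² sin²θ), so v = −rω sinθ·[1 + r cosθ/√(L² − r² sin²θ)].
With r = 0.1107 m, L = 0.4865 m, θ = 143.2°: √(L² − r² sin²θ) = 0.48196 m.
v = −0.1107·26.74·0.59902·[1 + 0.1107·-0.80073/0.48196] = -1.4471 m/s.
|v| = 1.4471 m/s.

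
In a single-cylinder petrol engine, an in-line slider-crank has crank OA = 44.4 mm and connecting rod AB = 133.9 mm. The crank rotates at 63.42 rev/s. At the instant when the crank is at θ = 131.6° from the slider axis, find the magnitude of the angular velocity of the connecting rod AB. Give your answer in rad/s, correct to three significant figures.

90.6

ω = 398.5 rad/s (converted from 63.42 rev/s).
The rod makes angle φ with the slider axis where L sinφ = r sinθ; differentiating, L cosφ·φ̇ = r ω cosθ.
L cosφ = √(L² − r² sin²θ) = 0.12972 m.
|ω_rod| = r ω |cosθ| / √(L² − r² sin²θ) = 0.0444·398.5·0.66393/0.12972 = 90.554 rad/s.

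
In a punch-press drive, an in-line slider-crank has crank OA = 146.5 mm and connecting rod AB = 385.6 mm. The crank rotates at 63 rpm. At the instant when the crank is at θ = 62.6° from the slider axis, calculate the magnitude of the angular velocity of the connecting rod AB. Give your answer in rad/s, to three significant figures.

1.23

ω = 6.597 rad/s (converted from 63 rpm).
The rod makes angle φ with the slider axis where L sinφ = r sinθ; differentiating, L cosφ·φ̇ = r ω cosθ.
L cosφ = √(L² − r² sin²θ) = 0.363 m.
|ω_rod| = r ω |cosθ| / √(L² − r² sin²θ) = 0.1465·6.597·0.46020/0.363 = 1.2253 rad/s.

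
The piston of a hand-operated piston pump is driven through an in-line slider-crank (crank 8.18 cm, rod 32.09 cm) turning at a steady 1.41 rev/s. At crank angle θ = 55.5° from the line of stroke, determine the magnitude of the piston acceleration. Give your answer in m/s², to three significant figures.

ω = 2π·1.41 = 8.859 rad/s
x(θ) = r cosθ + √(L² − r² sin²θ); with ω constant, a = ω²·d²x/dθ².
d²x/dθ² = −r cosθ − r²(cos2θ)/√u − r⁴ sin²2θ/(4u^{3/2}),  u = L² − r² sin²θ = 0.0984322 m².
Substituting r = 0.0818 m, L = 0.3209 m, θ = 55.5°: d²x/dθ² = -0.039005 m.
a = ω²·d²x/dθ² = (8.859)²·(-0.039005) = -3.0614 m/s²;  |a| = 3.0614 m/s².

3.06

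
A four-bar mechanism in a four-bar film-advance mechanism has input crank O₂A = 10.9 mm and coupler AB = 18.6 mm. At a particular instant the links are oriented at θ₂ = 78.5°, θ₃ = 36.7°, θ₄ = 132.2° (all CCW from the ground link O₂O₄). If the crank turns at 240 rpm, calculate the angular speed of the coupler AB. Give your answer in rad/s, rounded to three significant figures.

11.9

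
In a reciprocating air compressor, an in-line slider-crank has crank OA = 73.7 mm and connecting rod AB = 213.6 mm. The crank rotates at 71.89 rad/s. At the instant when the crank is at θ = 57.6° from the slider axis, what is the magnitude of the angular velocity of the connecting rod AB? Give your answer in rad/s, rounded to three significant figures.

13.9

ω = 71.89 rad/s
The rod makes angle φ with the slider axis where L sinφ = r sinθ; differentiating, L cosφ·φ̇ = r ω cosθ.
L cosφ = √(L² − r² sin²θ) = 0.20433 m.
|ω_rod| = r ω |cosθ| / √(L² − r² sin²θ) = 0.0737·71.89·0.53583/0.20433 = 13.894 rad/s.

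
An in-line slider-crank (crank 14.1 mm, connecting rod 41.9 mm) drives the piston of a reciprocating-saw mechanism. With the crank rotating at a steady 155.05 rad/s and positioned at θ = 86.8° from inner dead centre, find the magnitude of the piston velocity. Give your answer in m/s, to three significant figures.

2.23

ω = 155.1 rad/s
For an in-line slider-crank, x = r cosθ + √(L² − r² sin²θ), so v = −rω sinθ·[1 + r cosθ/√(L² − r² sin²θ)].
With r = 0.0141 m, L = 0.0419 m, θ = 86.8°: √(L² − r² sin²θ) = 0.039464 m.
v = −0.0141·155.1·0.99844·[1 + 0.0141·0.05582/0.039464] = -2.2263 m/s.
|v| = 2.2263 m/s.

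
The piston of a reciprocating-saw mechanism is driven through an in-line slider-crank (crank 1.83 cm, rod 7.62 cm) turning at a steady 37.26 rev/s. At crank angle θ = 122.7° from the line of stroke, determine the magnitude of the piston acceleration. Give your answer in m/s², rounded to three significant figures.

641

ω = 2π·37.3 = 234.1 rad/s
x(θ) = r cosθ + √(L² − r² sin²θ); with ω constant, a = ω²·d²x/dθ².
d²x/dθ² = −r cosθ − r²(cos2θ)/√u − r⁴ sin²2θ/(4u^{3/2}),  u = L² − r² sin²θ = 0.00556929 m².
Substituting r = 0.0183 m, L = 0.0762 m, θ = 122.7°: d²x/dθ² = +0.011699 m.
a = ω²·d²x/dθ² = (234.1)²·(+0.011699) = +641.18 m/s²;  |a| = 641.18 m/s².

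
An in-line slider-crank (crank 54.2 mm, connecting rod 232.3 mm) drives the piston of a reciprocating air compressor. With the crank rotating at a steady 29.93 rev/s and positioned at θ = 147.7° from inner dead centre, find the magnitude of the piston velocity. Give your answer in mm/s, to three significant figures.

4360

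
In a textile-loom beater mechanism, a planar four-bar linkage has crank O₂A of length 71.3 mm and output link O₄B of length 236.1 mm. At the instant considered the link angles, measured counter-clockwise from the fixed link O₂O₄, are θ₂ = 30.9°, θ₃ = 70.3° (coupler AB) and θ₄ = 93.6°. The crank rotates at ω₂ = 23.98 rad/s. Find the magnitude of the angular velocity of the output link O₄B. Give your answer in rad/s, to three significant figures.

11.6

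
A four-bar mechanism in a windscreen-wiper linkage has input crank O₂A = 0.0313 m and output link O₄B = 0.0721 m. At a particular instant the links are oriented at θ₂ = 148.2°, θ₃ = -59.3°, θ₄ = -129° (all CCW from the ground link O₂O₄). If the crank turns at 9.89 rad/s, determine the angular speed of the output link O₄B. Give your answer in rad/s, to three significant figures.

2.11

ω₂ = 9.89 rad/s
Differentiating the loop-closure r₂e^{iθ₂}+r₃e^{iθ₃}=r₁+r₄e^{iθ₄} gives r₂ω₂e^{iθ₂}+r₃ω₃e^{iθ₃}=r₄ω₄e^{iθ₄}.
Eliminating the other unknown: ω₄ = r₂ω₂ sin(θ₂−θ₃) / [r₄ sin(θ₄−θ₃)].
Numerator sine = -0.46175; denominator sine = -0.93789.
Result = 0.0313·9.89·(-0.46175) / (0.0721·(-0.93789)) = +2.1138 rad/s; magnitude 2.1138 rad/s.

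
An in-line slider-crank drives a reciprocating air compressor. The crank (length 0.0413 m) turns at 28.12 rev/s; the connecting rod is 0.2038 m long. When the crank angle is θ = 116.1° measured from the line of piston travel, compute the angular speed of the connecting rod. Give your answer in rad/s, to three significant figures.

ω = 176.7 rad/s (converted from 28.12 rev/s).
The rod makes angle φ with the slider axis where L sinφ = r sinθ; differentiating, L cosφ·φ̇ = r ω cosθ.
L cosφ = √(L² − r² sin²θ) = 0.2004 m.
|ω_rod| = r ω |cosθ| / √(L² − r² sin²θ) = 0.0413·176.7·0.43994/0.2004 = 16.019 rad/s.

16.0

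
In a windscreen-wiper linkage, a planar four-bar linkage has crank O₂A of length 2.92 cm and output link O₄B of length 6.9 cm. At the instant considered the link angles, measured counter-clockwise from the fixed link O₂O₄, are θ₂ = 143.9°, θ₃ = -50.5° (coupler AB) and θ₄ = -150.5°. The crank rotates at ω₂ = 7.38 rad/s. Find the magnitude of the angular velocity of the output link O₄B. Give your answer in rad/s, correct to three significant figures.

ω₂ = 7.38 rad/s
Differentiating the loop-closure r₂e^{iθ₂}+r₃e^{iθ₃}=r₁+r₄e^{iθ₄} gives r₂ω₂e^{iθ₂}+r₃ω₃e^{iθ₃}=r₄ω₄e^{iθ₄}.
Eliminating the other unknown: ω₄ = r₂ω₂ sin(θ₂−θ₃) / [r₄ sin(θ₄−θ₃)].
Numerator sine = -0.24869; denominator sine = -0.98481.
Result = 0.0292·7.38·(-0.24869) / (0.069·(-0.98481)) = +0.78867 rad/s; magnitude 0.78867 rad/s.

0.789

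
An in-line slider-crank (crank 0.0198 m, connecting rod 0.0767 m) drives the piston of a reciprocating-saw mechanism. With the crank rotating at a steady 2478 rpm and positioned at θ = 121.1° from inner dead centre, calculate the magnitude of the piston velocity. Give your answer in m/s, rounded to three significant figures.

ω = 2π·2478/60 = 259.5 rad/s
For an in-line slider-crank, x = r cosθ + √(L² − r² sin²θ), so v = −rω sinθ·[1 + r cosθ/√(L² − r² sin²θ)].
With r = 0.0198 m, L = 0.0767 m, θ = 121.1°: √(L² − r² sin²θ) = 0.074803 m.
v = −0.0198·259.5·0.85627·[1 + 0.0198·-0.51653/0.074803] = -3.798 m/s.
|v| = 3.798 m/s.

3.80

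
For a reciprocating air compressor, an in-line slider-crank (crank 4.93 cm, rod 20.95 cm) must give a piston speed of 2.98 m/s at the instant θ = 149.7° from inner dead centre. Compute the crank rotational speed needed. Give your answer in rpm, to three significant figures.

1440

For an in-line slider-crank, |v_piston| = rω|sinθ|·[1 + r cosθ/√(L² − r² sin²θ)].
With r = 0.0493 m, L = 0.2095 m, θ = 149.7°: the bracketed kinematic factor |dx/dθ| = 0.019784 m.
ω = v/|dx/dθ| = 2.98/0.019784 = 150.63 rad/s.
N = 60ω/(2π) = 1438.4 rpm.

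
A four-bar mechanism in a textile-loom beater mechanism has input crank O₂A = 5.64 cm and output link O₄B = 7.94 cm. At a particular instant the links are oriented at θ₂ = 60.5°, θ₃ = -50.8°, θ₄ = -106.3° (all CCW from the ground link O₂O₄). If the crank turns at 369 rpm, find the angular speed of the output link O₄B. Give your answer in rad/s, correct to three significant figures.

31.0

ω₂ = 38.64 rad/s (from 369 rpm).
Differentiating the loop-closure r₂e^{iθ₂}+r₃e^{iθ₃}=r₁+r₄e^{iθ₄} gives r₂ω₂e^{iθ₂}+r₃ω₃e^{iθ₃}=r₄ω₄e^{iθ₄}.
Eliminating the other unknown: ω₄ = r₂ω₂ sin(θ₂−θ₃) / [r₄ sin(θ₄−θ₃)].
Numerator sine = +0.93169; denominator sine = -0.82413.
Result = 0.0564·38.64·(+0.93169) / (0.0794·(-0.82413)) = -31.031 rad/s; magnitude 31.031 rad/s.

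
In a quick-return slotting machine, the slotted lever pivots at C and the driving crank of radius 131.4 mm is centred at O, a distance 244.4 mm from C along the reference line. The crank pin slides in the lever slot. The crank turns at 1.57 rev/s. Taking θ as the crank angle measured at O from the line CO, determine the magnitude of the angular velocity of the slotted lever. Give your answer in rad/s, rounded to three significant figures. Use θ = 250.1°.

1.13

ω = 9.865 rad/s (from 1.57 rev/s).
Crank pin A relative to C: A = (d + r cosθ, r sinθ); lever angle φ = atan2(r sinθ, d + r cosθ).
Differentiating tanφ: φ̇ = rω(d cosθ + r)/(d² + r² + 2dr cosθ).
d² + r² + 2dr cosθ = |CA|² = 0.0551353 m²;  d cosθ + r = +0.048211 m.
|ω_lever| = |0.1314·9.865·+0.048211| / 0.0551353 = 1.1334 rad/s.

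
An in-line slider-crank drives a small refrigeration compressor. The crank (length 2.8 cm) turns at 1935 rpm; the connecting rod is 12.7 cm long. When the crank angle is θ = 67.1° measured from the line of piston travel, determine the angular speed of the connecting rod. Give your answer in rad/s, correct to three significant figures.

ω = 202.6 rad/s (converted from 1935 rpm).
The rod makes angle φ with the slider axis where L sinφ = r sinθ; differentiating, L cosφ·φ̇ = r ω cosθ.
L cosφ = √(L² − r² sin²θ) = 0.12435 m.
|ω_rod| = r ω |cosθ| / √(L² − r² sin²θ) = 0.028·202.6·0.38912/0.12435 = 17.754 rad/s.

17.8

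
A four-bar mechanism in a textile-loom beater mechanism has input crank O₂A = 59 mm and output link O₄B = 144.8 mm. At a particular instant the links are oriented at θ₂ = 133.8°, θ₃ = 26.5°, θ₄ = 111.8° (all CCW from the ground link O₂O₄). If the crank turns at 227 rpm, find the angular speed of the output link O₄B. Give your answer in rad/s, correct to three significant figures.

9.28

ω₂ = 23.77 rad/s (from 227 rpm).
Differentiating the loop-closure r₂e^{iθ₂}+r₃e^{iθ₃}=r₁+r₄e^{iθ₄} gives r₂ω₂e^{iθ₂}+r₃ω₃e^{iθ₃}=r₄ω₄e^{iθ₄}.
Eliminating the other unknown: ω₄ = r₂ω₂ sin(θ₂−θ₃) / [r₄ sin(θ₄−θ₃)].
Numerator sine = +0.95476; denominator sine = +0.99664.
Result = 0.059·23.77·(+0.95476) / (0.1448·(+0.99664)) = +9.2789 rad/s; magnitude 9.2789 rad/s.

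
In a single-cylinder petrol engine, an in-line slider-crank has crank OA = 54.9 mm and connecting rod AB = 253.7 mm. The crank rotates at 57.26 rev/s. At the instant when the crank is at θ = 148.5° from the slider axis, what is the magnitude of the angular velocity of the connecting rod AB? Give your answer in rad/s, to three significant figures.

66.8

ω = 359.8 rad/s (converted from 57.26 rev/s).
The rod makes angle φ with the slider axis where L sinφ = r sinθ; differentiating, L cosφ·φ̇ = r ω cosθ.
L cosφ = √(L² − r² sin²θ) = 0.25207 m.
|ω_rod| = r ω |cosθ| / √(L² − r² sin²θ) = 0.0549·359.8·0.85264/0.25207 = 66.81 rad/s.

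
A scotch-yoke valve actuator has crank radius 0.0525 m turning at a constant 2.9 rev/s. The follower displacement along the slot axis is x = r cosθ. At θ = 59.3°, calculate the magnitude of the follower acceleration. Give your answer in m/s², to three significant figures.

8.90

ω = 18.22 rad/s (from 2.9 rev/s).
x = r cosθ ⇒ ẍ = −rω² cosθ (ω constant).
|a| = rω²|cosθ| = 0.0525·(18.22)²·|cos 59.3°| = 8.8991 m/s².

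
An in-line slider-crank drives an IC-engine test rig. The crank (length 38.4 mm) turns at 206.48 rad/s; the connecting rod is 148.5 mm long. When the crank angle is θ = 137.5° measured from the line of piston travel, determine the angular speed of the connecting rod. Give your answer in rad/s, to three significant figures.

40.0

ω = 206.5 rad/s
The rod makes angle φ with the slider axis where L sinφ = r sinθ; differentiating, L cosφ·φ̇ = r ω cosθ.
L cosφ = √(L² − r² sin²θ) = 0.14622 m.
|ω_rod| = r ω |cosθ| / √(L² − r² sin²θ) = 0.0384·206.5·0.73728/0.14622 = 39.98 rad/s.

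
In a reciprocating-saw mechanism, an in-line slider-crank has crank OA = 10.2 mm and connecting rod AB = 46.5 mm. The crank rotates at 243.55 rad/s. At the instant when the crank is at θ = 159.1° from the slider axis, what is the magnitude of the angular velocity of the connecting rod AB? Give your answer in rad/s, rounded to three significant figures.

50.1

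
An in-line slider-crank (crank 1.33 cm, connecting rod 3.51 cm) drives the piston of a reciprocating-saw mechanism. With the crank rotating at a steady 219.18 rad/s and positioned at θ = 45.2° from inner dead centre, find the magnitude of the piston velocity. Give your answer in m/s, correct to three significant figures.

ω = 219.2 rad/s
For an in-line slider-crank, x = r cosθ + √(L² − r² sin²θ), so v = −rω sinθ·[1 + r cosθ/√(L² − r² sin²θ)].
With r = 0.0133 m, L = 0.0351 m, θ = 45.2°: √(L² − r² sin²θ) = 0.033808 m.
v = −0.0133·219.2·0.70957·[1 + 0.0133·0.70463/0.033808] = -2.6419 m/s.
|v| = 2.6419 m/s.

2.64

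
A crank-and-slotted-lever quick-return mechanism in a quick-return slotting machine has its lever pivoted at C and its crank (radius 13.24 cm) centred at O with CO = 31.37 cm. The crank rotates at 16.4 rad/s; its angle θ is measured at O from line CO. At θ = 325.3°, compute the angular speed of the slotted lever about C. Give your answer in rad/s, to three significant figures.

ω = 16.4 rad/s
Crank pin A relative to C: A = (d + r cosθ, r sinθ); lever angle φ = atan2(r sinθ, d + r cosθ).
Differentiating tanφ: φ̇ = rω(d cosθ + r)/(d² + r² + 2dr cosθ).
d² + r² + 2dr cosθ = |CA|² = 0.184231 m²;  d cosθ + r = +0.39031 m.
|ω_lever| = |0.1324·16.4·+0.39031| / 0.184231 = 4.6002 rad/s.

4.60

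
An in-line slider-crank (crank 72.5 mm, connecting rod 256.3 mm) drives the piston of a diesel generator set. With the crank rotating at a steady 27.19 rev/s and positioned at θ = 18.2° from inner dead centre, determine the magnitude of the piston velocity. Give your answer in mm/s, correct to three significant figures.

4910

ω = 2π·27.2 = 170.8 rad/s
For an in-line slider-crank, x = r cosθ + √(L² − r² sin²θ), so v = −rω sinθ·[1 + r cosθ/√(L² − r² sin²θ)].
With r = 0.0725 m, L = 0.2563 m, θ = 18.2°: √(L² − r² sin²θ) = 0.2553 m.
v = −0.0725·170.8·0.31233·[1 + 0.0725·0.94997/0.2553] = -4.9122 m/s.
|v| = 4.9122 m/s = 4912.2 mm/s.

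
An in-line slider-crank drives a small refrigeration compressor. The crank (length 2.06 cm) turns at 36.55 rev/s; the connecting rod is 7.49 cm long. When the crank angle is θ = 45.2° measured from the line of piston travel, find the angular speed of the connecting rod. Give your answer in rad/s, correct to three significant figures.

45.4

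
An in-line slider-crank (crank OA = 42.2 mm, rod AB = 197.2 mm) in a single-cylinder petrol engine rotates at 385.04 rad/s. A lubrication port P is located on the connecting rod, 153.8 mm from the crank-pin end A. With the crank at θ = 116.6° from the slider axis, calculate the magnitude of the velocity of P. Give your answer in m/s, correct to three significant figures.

13.5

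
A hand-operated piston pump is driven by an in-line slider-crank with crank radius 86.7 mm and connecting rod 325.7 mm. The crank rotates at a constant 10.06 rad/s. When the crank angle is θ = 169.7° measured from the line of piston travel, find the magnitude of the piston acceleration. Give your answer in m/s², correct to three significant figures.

ω = 10.06 rad/s
x(θ) = r cosθ + √(L² − r² sin²θ); with ω constant, a = ω²·d²x/dθ².
d²x/dθ² = −r cosθ − r²(cos2θ)/√u − r⁴ sin²2θ/(4u^{3/2}),  u = L² − r² sin²θ = 0.10584 m².
Substituting r = 0.0867 m, L = 0.3257 m, θ = 169.7°: d²x/dθ² = +0.063624 m.
a = ω²·d²x/dθ² = (10.06)²·(+0.063624) = +6.439 m/s²;  |a| = 6.439 m/s².

6.44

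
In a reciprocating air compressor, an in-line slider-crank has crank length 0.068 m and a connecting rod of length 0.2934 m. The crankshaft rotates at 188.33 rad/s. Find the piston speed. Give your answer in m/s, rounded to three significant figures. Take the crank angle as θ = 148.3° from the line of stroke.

5.39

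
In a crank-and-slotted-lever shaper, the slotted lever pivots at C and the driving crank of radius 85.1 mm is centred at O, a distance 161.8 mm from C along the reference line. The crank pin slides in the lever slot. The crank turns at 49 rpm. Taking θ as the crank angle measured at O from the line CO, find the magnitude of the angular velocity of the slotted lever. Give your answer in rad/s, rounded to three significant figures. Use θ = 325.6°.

ω = 5.131 rad/s (from 49 rpm).
Crank pin A relative to C: A = (d + r cosθ, r sinθ); lever angle φ = atan2(r sinθ, d + r cosθ).
Differentiating tanφ: φ̇ = rω(d cosθ + r)/(d² + r² + 2dr cosθ).
d² + r² + 2dr cosθ = |CA|² = 0.0561435 m²;  d cosθ + r = +0.2186 m.
|ω_lever| = |0.0851·5.131·+0.2186| / 0.0561435 = 1.7002 rad/s.

1.70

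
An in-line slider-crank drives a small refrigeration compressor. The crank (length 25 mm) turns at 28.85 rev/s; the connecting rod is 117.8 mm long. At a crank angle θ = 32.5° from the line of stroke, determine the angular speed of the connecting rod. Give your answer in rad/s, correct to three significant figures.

ω = 181.3 rad/s (converted from 28.85 rev/s).
The rod makes angle φ with the slider axis where L sinφ = r sinθ; differentiating, L cosφ·φ̇ = r ω cosθ.
L cosφ = √(L² − r² sin²θ) = 0.11703 m.
|ω_rod| = r ω |cosθ| / √(L² − r² sin²θ) = 0.025·181.3·0.84339/0.11703 = 32.658 rad/s.

32.7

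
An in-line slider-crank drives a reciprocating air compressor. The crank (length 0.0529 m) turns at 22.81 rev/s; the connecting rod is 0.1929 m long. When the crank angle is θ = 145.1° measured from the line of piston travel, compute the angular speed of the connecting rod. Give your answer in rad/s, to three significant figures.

32.6

ω = 143.3 rad/s (converted from 22.81 rev/s).
The rod makes angle φ with the slider axis where L sinφ = r sinθ; differentiating, L cosφ·φ̇ = r ω cosθ.
L cosφ = √(L² − r² sin²θ) = 0.19051 m.
|ω_rod| = r ω |cosθ| / √(L² − r² sin²θ) = 0.0529·143.3·0.82015/0.19051 = 32.639 rad/s.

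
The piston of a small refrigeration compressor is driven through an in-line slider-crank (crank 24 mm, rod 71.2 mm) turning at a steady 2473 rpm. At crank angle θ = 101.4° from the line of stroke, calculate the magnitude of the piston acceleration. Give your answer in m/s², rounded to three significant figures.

ω = 2π·2473/60 = 259 rad/s
x(θ) = r cosθ + √(L² − r² sin²θ); with ω constant, a = ω²·d²x/dθ².
d²x/dθ² = −r cosθ − r²(cos2θ)/√u − r⁴ sin²2θ/(4u^{3/2}),  u = L² − r² sin²θ = 0.00451594 m².
Substituting r = 0.024 m, L = 0.0712 m, θ = 101.4°: d²x/dθ² = +0.012604 m.
a = ω²·d²x/dθ² = (259)²·(+0.012604) = +845.33 m/s²;  |a| = 845.33 m/s².

845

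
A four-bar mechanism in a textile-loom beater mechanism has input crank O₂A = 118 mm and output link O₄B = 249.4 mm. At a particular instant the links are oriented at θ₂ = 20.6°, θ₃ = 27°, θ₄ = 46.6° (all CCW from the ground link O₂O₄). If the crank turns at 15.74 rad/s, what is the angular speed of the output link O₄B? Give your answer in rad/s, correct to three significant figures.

2.47

ω₂ = 15.74 rad/s
Differentiating the loop-closure r₂e^{iθ₂}+r₃e^{iθ₃}=r₁+r₄e^{iθ₄} gives r₂ω₂e^{iθ₂}+r₃ω₃e^{iθ₃}=r₄ω₄e^{iθ₄}.
Eliminating the other unknown: ω₄ = r₂ω₂ sin(θ₂−θ₃) / [r₄ sin(θ₄−θ₃)].
Numerator sine = -0.11147; denominator sine = +0.33545.
Result = 0.118·15.74·(-0.11147) / (0.2494·(+0.33545)) = -2.4747 rad/s; magnitude 2.4747 rad/s.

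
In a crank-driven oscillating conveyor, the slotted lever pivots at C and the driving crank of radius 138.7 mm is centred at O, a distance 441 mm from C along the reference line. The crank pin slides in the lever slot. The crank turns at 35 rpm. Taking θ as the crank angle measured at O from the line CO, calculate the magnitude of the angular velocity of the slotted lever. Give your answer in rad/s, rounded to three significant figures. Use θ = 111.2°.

ω = 3.665 rad/s (from 35 rpm).
Crank pin A relative to C: A = (d + r cosθ, r sinθ); lever angle φ = atan2(r sinθ, d + r cosθ).
Differentiating tanφ: φ̇ = rω(d cosθ + r)/(d² + r² + 2dr cosθ).
d² + r² + 2dr cosθ = |CA|² = 0.16948 m²;  d cosθ + r = -0.020776 m.
|ω_lever| = |0.1387·3.665·-0.020776| / 0.16948 = 0.06232 rad/s.

0.0623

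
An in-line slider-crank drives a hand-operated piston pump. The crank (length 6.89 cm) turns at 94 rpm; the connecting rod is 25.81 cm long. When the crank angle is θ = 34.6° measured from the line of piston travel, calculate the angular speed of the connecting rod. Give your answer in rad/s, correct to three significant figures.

2.19

ω = 9.844 rad/s (converted from 94 rpm).
The rod makes angle φ with the slider axis where L sinφ = r sinθ; differentiating, L cosφ·φ̇ = r ω cosθ.
L cosφ = √(L² − r² sin²θ) = 0.25512 m.
|ω_rod| = r ω |cosθ| / √(L² − r² sin²θ) = 0.0689·9.844·0.82314/0.25512 = 2.1883 rad/s.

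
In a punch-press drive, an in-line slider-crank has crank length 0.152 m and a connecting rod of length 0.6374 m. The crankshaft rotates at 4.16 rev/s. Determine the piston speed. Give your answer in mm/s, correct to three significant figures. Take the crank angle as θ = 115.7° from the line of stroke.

3200

ω = 2π·4.16 = 26.14 rad/s
For an in-line slider-crank, x = r cosθ + √(L² − r² sin²θ), so v = −rω sinθ·[1 + r cosθ/√(L² − r² sin²θ)].
With r = 0.152 m, L = 0.6374 m, θ = 115.7°: √(L² − r² sin²θ) = 0.62251 m.
v = −0.152·26.14·0.90108·[1 + 0.152·-0.43366/0.62251] = -3.2009 m/s.
|v| = 3.2009 m/s = 3200.9 mm/s.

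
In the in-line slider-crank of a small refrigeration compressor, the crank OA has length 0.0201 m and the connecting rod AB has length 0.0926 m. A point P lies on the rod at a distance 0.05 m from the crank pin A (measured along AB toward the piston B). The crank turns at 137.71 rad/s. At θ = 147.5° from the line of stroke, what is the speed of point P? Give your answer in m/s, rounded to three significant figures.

1.72

ω = 137.7 rad/s.  Crank-pin speed |V_A| = rω = 2.768 m/s, perpendicular to OA.
Rod angle: sinφ = −(r/L) sinθ ⇒ φ = -6.698°; ω_rod = −rω cosθ/√(L²−r²sin²θ) = +25.384 rad/s.
V_P = V_A + ω_rod × AP, with AP = 0.05 m along the rod.
Components: V_Px = −rω sinθ − a·ω_rod·sinφ = -1.3392 m/s;  V_Py = rω cosθ + a·ω_rod·cosφ = -1.074 m/s.
|V_P| = √(V_Px² + V_Py²) = 1.7166 m/s.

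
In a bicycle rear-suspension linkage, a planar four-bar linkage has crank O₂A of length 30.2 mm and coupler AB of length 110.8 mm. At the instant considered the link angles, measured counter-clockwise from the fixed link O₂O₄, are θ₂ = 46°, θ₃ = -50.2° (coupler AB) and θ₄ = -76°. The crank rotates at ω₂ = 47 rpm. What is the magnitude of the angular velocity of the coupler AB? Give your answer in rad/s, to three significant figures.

2.61

ω₂ = 4.922 rad/s (from 47 rpm).
Differentiating the loop-closure r₂e^{iθ₂}+r₃e^{iθ₃}=r₁+r₄e^{iθ₄} gives r₂ω₂e^{iθ₂}+r₃ω₃e^{iθ₃}=r₄ω₄e^{iθ₄}.
Eliminating the other unknown: ω₃ = r₂ω₂ sin(θ₄−θ₂) / [r₃ sin(θ₃−θ₄)].
Numerator sine = -0.84805; denominator sine = +0.43523.
Result = 0.0302·4.922·(-0.84805) / (0.1108·(+0.43523)) = -2.6139 rad/s; magnitude 2.6139 rad/s.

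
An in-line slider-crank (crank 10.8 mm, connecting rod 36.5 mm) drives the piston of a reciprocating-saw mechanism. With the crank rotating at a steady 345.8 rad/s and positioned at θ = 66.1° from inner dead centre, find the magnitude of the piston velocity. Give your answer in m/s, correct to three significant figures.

3.84

ω = 345.8 rad/s
For an in-line slider-crank, x = r cosθ + √(L² − r² sin²θ), so v = −rω sinθ·[1 + r cosθ/√(L² − r² sin²θ)].
With r = 0.0108 m, L = 0.0365 m, θ = 66.1°: √(L² − r² sin²θ) = 0.035139 m.
v = −0.0108·345.8·0.91425·[1 + 0.0108·0.40514/0.035139] = -3.8396 m/s.
|v| = 3.8396 m/s.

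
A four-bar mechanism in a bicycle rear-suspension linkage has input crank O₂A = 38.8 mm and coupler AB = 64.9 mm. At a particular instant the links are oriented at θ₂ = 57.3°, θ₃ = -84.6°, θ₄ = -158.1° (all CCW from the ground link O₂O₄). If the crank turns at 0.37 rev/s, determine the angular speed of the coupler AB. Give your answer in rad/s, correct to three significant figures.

0.840

ω₂ = 2.325 rad/s (from 0.37 rev/s).
Differentiating the loop-closure r₂e^{iθ₂}+r₃e^{iθ₃}=r₁+r₄e^{iθ₄} gives r₂ω₂e^{iθ₂}+r₃ω₃e^{iθ₃}=r₄ω₄e^{iθ₄}.
Eliminating the other unknown: ω₃ = r₂ω₂ sin(θ₄−θ₂) / [r₃ sin(θ₃−θ₄)].
Numerator sine = +0.57928; denominator sine = +0.95882.
Result = 0.0388·2.325·(+0.57928) / (0.0649·(+0.95882)) = +0.83969 rad/s; magnitude 0.83969 rad/s.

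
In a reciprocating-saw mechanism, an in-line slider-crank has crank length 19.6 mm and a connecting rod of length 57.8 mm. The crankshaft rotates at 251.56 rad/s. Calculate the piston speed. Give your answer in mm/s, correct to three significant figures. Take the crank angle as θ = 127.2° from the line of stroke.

3090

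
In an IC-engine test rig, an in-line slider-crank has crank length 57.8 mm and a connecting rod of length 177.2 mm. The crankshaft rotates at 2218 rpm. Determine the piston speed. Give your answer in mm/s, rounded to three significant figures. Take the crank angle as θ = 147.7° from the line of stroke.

5170

ω = 2π·2218/60 = 232.3 rad/s
For an in-line slider-crank, x = r cosθ + √(L² − r² sin²θ), so v = −rω sinθ·[1 + r cosθ/√(L² − r² sin²θ)].
With r = 0.0578 m, L = 0.1772 m, θ = 147.7°: √(L² − r² sin²θ) = 0.17449 m.
v = −0.0578·232.3·0.53435·[1 + 0.0578·-0.84526/0.17449] = -5.1651 m/s.
|v| = 5.1651 m/s = 5165.1 mm/s.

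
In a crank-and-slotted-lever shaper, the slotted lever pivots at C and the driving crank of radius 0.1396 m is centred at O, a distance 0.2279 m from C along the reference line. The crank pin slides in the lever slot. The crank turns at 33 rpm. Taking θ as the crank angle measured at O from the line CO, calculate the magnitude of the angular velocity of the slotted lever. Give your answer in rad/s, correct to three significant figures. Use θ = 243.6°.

0.428

ω = 3.456 rad/s (from 33 rpm).
Crank pin A relative to C: A = (d + r cosθ, r sinθ); lever angle φ = atan2(r sinθ, d + r cosθ).
Differentiating tanφ: φ̇ = rω(d cosθ + r)/(d² + r² + 2dr cosθ).
d² + r² + 2dr cosθ = |CA|² = 0.0431346 m²;  d cosθ + r = +0.038268 m.
|ω_lever| = |0.1396·3.456·+0.038268| / 0.0431346 = 0.42799 rad/s.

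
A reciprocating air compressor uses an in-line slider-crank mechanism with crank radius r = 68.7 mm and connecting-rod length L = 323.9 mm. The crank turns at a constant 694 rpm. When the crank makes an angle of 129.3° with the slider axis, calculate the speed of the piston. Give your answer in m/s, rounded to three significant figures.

ω = 2π·694/60 = 72.68 rad/s
For an in-line slider-crank, x = r cosθ + √(L² − r² sin²θ), so v = −rω sinθ·[1 + r cosθ/√(L² − r² sin²θ)].
With r = 0.0687 m, L = 0.3239 m, θ = 129.3°: √(L² − r² sin²θ) = 0.31951 m.
v = −0.0687·72.68·0.77384·[1 + 0.0687·-0.63338/0.31951] = -3.3375 m/s.
|v| = 3.3375 m/s.

3.34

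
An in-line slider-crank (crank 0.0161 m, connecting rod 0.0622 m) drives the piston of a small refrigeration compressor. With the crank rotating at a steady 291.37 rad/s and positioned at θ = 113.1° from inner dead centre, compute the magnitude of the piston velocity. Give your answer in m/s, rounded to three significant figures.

3.86

ω = 291.4 rad/s
For an in-line slider-crank, x = r cosθ + √(L² − r² sin²θ), so v = −rω sinθ·[1 + r cosθ/√(L² − r² sin²θ)].
With r = 0.0161 m, L = 0.0622 m, θ = 113.1°: √(L² − r² sin²θ) = 0.060411 m.
v = −0.0161·291.4·0.91982·[1 + 0.0161·-0.39234/0.060411] = -3.8638 m/s.
|v| = 3.8638 m/s.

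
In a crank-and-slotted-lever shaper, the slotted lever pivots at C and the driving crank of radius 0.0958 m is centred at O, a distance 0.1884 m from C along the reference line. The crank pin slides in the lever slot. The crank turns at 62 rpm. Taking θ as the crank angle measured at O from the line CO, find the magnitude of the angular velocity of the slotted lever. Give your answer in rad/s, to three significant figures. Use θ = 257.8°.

ω = 6.493 rad/s (from 62 rpm).
Crank pin A relative to C: A = (d + r cosθ, r sinθ); lever angle φ = atan2(r sinθ, d + r cosθ).
Differentiating tanφ: φ̇ = rω(d cosθ + r)/(d² + r² + 2dr cosθ).
d² + r² + 2dr cosθ = |CA|² = 0.0370439 m²;  d cosθ + r = +0.055986 m.
|ω_lever| = |0.0958·6.493·+0.055986| / 0.0370439 = 0.94005 rad/s.

0.940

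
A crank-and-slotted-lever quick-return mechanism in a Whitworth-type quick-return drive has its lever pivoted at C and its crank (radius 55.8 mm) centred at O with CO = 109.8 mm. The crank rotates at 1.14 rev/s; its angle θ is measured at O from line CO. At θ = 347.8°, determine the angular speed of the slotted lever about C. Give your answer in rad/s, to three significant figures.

2.40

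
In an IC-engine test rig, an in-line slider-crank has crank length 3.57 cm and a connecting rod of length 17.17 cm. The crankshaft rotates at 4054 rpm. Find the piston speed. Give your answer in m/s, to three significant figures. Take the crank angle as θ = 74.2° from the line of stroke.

ω = 2π·4054/60 = 424.5 rad/s
For an in-line slider-crank, x = r cosθ + √(L² − r² sin²θ), so v = −rω sinθ·[1 + r cosθ/√(L² − r² sin²θ)].
With r = 0.0357 m, L = 0.1717 m, θ = 74.2°: √(L² − r² sin²θ) = 0.16823 m.
v = −0.0357·424.5·0.96222·[1 + 0.0357·0.27228/0.16823] = -15.426 m/s.
|v| = 15.426 m/s.

15.4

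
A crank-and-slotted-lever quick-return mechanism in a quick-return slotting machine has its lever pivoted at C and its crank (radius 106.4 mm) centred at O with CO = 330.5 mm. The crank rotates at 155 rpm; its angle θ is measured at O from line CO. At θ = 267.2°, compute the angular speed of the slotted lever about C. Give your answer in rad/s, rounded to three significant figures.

ω = 16.23 rad/s (from 155 rpm).
Crank pin A relative to C: A = (d + r cosθ, r sinθ); lever angle φ = atan2(r sinθ, d + r cosθ).
Differentiating tanφ: φ̇ = rω(d cosθ + r)/(d² + r² + 2dr cosθ).
d² + r² + 2dr cosθ = |CA|² = 0.117116 m²;  d cosθ + r = +0.090255 m.
|ω_lever| = |0.1064·16.23·+0.090255| / 0.117116 = 1.3309 rad/s.

1.33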